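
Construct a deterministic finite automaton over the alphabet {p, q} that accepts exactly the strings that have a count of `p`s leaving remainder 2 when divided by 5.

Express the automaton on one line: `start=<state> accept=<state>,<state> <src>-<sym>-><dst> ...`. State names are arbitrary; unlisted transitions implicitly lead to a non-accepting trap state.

start=s0 accept=s2 s0-p->s1 s0-q->s0 s1-p->s2 s1-q->s1 s2-p->s3 s2-q->s2 s3-p->s4 s3-q->s3 s4-p->s0 s4-q->s4

The only thing that matters is how many `p`s have appeared, reduced mod 5. Use one state per residue: s0 for 0, …, s4 for 4. Reading `p` moves to the next residue; anything else stays put. s2 is accepting.
5 states suffice.
        p   q  
>  s0   s1  s0 
   s1   s2  s1 
 * s2   s3  s2 
   s3   s4  s3 
   s4   s0  s4 
(> = start, * = accepting)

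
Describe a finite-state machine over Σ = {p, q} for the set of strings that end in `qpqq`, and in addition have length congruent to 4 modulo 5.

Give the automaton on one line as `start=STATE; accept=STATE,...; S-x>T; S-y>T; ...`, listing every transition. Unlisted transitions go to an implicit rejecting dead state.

Handle the two conditions separately and then intersect. One (5 states) tracks how much of the suffix `qpqq` has currently been matched; the other (5 states) tracks the input length modulo 5. Each combined state is a pair, one component from each; accept when both components accept. Equivalent product states are then merged.
        p   q  
>  S0   S1  S2 
   S1   S3  S3 
   S2   S4  S3 
   S3   S5  S5 
   S4   S5  S6 
   S5   S7  S7 
   S6   S7  S8 
   S7   S0  S0 
 * S8   S0  S0 
(> = start, * = accepting)

start=S0; accept=S8; S0-p>S1; S0-q>S2; S1-p>S3; S1-q>S3; S2-p>S4; S2-q>S3; S3-p>S5; S3-q>S5; S4-p>S5; S4-q>S6; S5-p>S7; S5-q>S7; S6-p>S7; S6-q>S8; S7-p>S0; S7-q>S0; S8-p>S0; S8-q>S0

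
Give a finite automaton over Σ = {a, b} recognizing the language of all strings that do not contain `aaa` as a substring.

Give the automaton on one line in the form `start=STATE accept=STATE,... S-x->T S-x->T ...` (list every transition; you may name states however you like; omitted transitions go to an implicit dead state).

start=s0 accept=s0,s1,s2 s0-a->s1 s0-b->s0 s1-a->s2 s1-b->s0 s2-a->s3 s2-b->s0 s3-a->s3 s3-b->s3

Track partial matches of the forbidden pattern `aaa`. State s3 is a dead state reached once `aaa` has occurred; every other state accepts. s0 means no part of `aaa` is currently matched.
A 4-state machine:
        a   b  
>* s0   s1  s0 
 * s1   s2  s0 
 * s2   s3  s0 
   s3   s3  s3 
(> = start, * = accepting)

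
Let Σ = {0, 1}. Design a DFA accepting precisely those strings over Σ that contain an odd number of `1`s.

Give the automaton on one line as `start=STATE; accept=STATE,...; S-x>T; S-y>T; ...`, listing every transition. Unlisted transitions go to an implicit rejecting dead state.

start=A; accept=B; A-0>A; A-1>B; B-0>B; B-1>A

The only thing that matters is how many `1`s have appeared, reduced mod 2. Use one state per residue: A for 0, …, B for 1. Reading `1` moves to the next residue; anything else stays put. B is accepting.
With 2 states:
       0  1 
>  A   A  B 
 * B   B  A 
(> = start, * = accepting)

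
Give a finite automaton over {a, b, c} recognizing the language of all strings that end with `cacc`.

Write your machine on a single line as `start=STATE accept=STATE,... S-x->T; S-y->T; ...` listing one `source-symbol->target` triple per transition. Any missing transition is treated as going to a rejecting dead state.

Let each state record the length of the longest suffix of the input read so far that is also a prefix of `cacc`. q1 means the last symbol is `c`; q2 means the last 2 symbols are `ca`; q3 means the last 3 symbols are `cac`; q4 means the last 4 symbols are `cacc`. Accept only at q4, where the string currently ends in `cacc`.
        a   b   c  
>  q0   q0  q0  q1 
   q1   q2  q0  q1 
   q2   q0  q0  q3 
   q3   q2  q0  q4 
 * q4   q2  q0  q1 
(> = start, * = accepting)

start=q0; accept=q4; q0-a->q0; q0-b->q0; q0-c->q1; q1-a->q2; q1-b->q0; q1-c->q1; q2-a->q0; q2-b->q0; q2-c->q3; q3-a->q2; q3-b->q0; q3-c->q4; q4-a->q2; q4-b->q0; q4-c->q1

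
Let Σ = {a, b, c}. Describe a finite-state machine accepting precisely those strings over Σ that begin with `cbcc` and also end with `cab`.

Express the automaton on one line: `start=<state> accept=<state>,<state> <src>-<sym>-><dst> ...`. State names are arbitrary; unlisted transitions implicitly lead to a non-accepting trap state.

start=q0 accept=q8 q0-a->q1 q0-b->q1 q0-c->q2 q1-a->q1 q1-b->q1 q1-c->q1 q2-a->q1 q2-b->q3 q2-c->q1 q3-a->q1 q3-b->q1 q3-c->q4 q4-a->q1 q4-b->q1 q4-c->q5 q5-a->q6 q5-b->q7 q5-c->q5 q6-a->q7 q6-b->q8 q6-c->q5 q7-a->q7 q7-b->q7 q7-c->q5 q8-a->q7 q8-b->q7 q8-c->q5

Build one automaton per condition and run them in lockstep. The first has 6 states tracking whether the input so far still matches the prefix `cbcc`; the second has 4 states tracking how much of the suffix `cab` has currently been matched. A product state is a pair (one from each), accepting exactly when both do. Minimizing collapses redundant product states.
        a   b   c  
>  q0   q1  q1  q2 
   q1   q1  q1  q1 
   q2   q1  q3  q1 
   q3   q1  q1  q4 
   q4   q1  q1  q5 
   q5   q6  q7  q5 
   q6   q7  q8  q5 
   q7   q7  q7  q5 
 * q8   q7  q7  q5 
(> = start, * = accepting)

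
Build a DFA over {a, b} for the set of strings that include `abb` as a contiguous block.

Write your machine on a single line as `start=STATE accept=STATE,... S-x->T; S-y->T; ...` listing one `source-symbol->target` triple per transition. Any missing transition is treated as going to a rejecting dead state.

States q0..q2 record the length of the longest prefix of `abb` that matches the current input suffix. Reaching q3 means `abb` has been seen, and we stay there forever. Accept from q3.
With 4 states:
        a   b  
>  q0   q1  q0 
   q1   q1  q2 
   q2   q1  q3 
 * q3   q3  q3 
(> = start, * = accepting)

start=q0; accept=q3; q0-a->q1; q0-b->q0; q1-a->q1; q1-b->q2; q2-a->q1; q2-b->q3; q3-a->q3; q3-b->q3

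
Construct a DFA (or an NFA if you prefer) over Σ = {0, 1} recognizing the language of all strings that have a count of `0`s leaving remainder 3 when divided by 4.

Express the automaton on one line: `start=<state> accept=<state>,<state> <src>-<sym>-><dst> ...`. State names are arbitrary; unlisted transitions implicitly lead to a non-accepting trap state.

start=q0 accept=q3 q0-0->q1 q0-1->q0 q1-0->q2 q1-1->q1 q2-0->q3 q2-1->q2 q3-0->q0 q3-1->q3

Keep the running count of `0`s modulo 4: each `0` advances along the cycle q0 → q1 → q2 → q3 → q0 while other symbols loop. Accept at q3.
A 4-state machine:
        0   1  
>  q0   q1  q0 
   q1   q2  q1 
   q2   q3  q2 
 * q3   q0  q3 
(> = start, * = accepting)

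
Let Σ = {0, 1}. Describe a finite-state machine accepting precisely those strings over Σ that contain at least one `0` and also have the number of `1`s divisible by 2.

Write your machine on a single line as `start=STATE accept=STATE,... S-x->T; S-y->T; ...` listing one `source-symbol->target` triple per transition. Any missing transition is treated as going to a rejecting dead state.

Handle the two conditions separately and then intersect. One (3 states) tracks the count of `0`s, saturating at 2; the other (2 states) tracks the count of `1`s modulo 2. Each combined state is a pair, one component from each; accept when both components accept. After merging equivalent states the machine shrinks.
        0   1  
>  S0   S1  S2 
 * S1   S1  S3 
   S2   S3  S0 
   S3   S3  S1 
(> = start, * = accepting)

start=S0; accept=S1; S0-0->S1; S0-1->S2; S1-0->S1; S1-1->S3; S2-0->S3; S2-1->S0; S3-0->S3; S3-1->S1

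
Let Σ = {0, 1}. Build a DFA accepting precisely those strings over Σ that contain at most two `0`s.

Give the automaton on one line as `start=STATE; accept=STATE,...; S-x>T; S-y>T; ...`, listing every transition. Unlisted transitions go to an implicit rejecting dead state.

start=q0; accept=q0,q1,q2; q0-0>q1; q0-1>q0; q1-0>q2; q1-1>q1; q2-0>q3; q2-1>q2; q3-0>q3; q3-1>q3

Count `0`s, saturating at 3: states q0 through q2 mean 0 through 2 `0`s seen; q3 means more than 2. Each `0` increments (capped at q3); other symbols loop. Accept from {q0, q1, q2}.
A 4-state machine:
        0   1  
>* q0   q1  q0 
 * q1   q2  q1 
 * q2   q3  q2 
   q3   q3  q3 
(> = start, * = accepting)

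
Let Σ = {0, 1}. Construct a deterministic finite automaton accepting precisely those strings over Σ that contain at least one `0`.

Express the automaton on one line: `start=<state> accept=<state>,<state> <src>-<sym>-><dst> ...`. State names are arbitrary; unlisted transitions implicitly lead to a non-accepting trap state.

Only the number of `0`s matters, and only up to 2. Make a chain q0 → q1 → q2 advanced by each `0` (with q2 absorbing); every other symbol self-loops. The accepting set is {q1, q2}.
3 states suffice.
        0   1  
>  q0   q1  q0 
 * q1   q2  q1 
 * q2   q2  q2 
(> = start, * = accepting)

start=q0 accept=q1,q2 q0-0->q1 q0-1->q0 q1-0->q2 q1-1->q1 q2-0->q2 q2-1->q2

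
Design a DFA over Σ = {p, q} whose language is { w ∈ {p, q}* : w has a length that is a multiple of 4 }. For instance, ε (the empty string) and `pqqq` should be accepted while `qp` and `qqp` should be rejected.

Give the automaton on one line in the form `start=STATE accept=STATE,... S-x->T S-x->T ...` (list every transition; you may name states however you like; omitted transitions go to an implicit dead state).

Only the length mod 4 matters, so use a 4-cycle: from any state, every input symbol moves to the next state, wrapping D back to A. Mark A accepting.
With 4 states:
       p  q 
>* A   B  B 
   B   C  C 
   C   D  D 
   D   A  A 
(> = start, * = accepting)

start=A accept=A A-p->B A-q->B B-p->C B-q->C C-p->D C-q->D D-p->A D-q->A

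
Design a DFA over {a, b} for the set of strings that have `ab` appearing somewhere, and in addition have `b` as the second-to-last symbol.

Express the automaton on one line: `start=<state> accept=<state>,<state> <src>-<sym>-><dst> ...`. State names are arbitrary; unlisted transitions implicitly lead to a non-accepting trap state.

start=q0 accept=q7,q8 q0-a->q1 q0-b->q2 q1-a->q3 q1-b->q4 q2-a->q5 q2-b->q6 q3-a->q3 q3-b->q4 q4-a->q7 q4-b->q8 q5-a->q3 q5-b->q4 q6-a->q5 q6-b->q6 q7-a->q9 q7-b->q4 q8-a->q7 q8-b->q8 q9-a->q9 q9-b->q4

Handle the two conditions separately and then intersect. One (3 states) tracks whether and how much of `ab` has been seen; the other (7 states) tracks the last 2 symbols read. Each combined state is a pair, one component from each; accept when both components accept.
With 10 states:
        a   b  
>  q0   q1  q2 
   q1   q3  q4 
   q2   q5  q6 
   q3   q3  q4 
   q4   q7  q8 
   q5   q3  q4 
   q6   q5  q6 
 * q7   q9  q4 
 * q8   q7  q8 
   q9   q9  q4 
(> = start, * = accepting)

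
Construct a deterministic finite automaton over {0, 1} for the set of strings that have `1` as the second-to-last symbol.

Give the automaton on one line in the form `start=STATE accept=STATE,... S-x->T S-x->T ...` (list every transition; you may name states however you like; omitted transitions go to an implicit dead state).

A DFA must remember the last 2 symbols (since which symbol is second-to-last isn't known until the input ends). Use one state per possible window of the last ≤2 symbols; accept from those whose window starts with `1`.
With 7 states:
        0   1  
>  s0   s1  s2 
   s1   s3  s4 
   s2   s5  s6 
   s3   s3  s4 
   s4   s5  s6 
 * s5   s3  s4 
 * s6   s5  s6 
(> = start, * = accepting)

start=s0 accept=s5,s6 s0-0->s1 s0-1->s2 s1-0->s3 s1-1->s4 s2-0->s5 s2-1->s6 s3-0->s3 s3-1->s4 s4-0->s5 s4-1->s6 s5-0->s3 s5-1->s4 s6-0->s5 s6-1->s6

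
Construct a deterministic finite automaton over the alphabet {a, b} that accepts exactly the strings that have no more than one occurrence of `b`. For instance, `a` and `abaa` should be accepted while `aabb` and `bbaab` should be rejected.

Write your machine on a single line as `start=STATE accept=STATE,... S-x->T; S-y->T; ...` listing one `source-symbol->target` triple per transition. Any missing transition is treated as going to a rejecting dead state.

start=S0; accept=S0,S1; S0-a->S0; S0-b->S1; S1-a->S1; S1-b->S2; S2-a->S2; S2-b->S2

Only the number of `b`s matters, and only up to 2. Make a chain S0 → S1 → S2 advanced by each `b` (with S2 absorbing); every other symbol self-loops. The accepting set is {S0, S1}.
3 states suffice.
        a   b  
>* S0   S0  S1 
 * S1   S1  S2 
   S2   S2  S2 
(> = start, * = accepting)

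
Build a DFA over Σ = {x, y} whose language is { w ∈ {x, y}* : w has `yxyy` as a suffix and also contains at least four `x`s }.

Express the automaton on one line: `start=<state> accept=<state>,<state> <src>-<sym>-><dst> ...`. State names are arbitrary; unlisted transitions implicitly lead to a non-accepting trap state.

start=A accept=H A-x->B A-y->A B-x->C B-y->B C-x->D C-y->C D-x->D D-y->E E-x->F E-y->E F-x->D F-y->G G-x->F G-y->H H-x->F H-y->E

Handle the two conditions separately and then intersect. One (5 states) tracks how much of the suffix `yxyy` has currently been matched; the other (6 states) tracks the count of `x`s, saturating at 5. Each combined state is a pair, one component from each; accept when both components accept. Equivalent product states are then merged.
       x  y 
>  A   B  A 
   B   C  B 
   C   D  C 
   D   D  E 
   E   F  E 
   F   D  G 
   G   F  H 
 * H   F  E 
(> = start, * = accepting)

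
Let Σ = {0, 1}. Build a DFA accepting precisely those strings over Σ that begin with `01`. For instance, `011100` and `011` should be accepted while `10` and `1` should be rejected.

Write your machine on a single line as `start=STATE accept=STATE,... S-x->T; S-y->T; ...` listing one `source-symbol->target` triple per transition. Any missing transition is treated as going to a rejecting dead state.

start=S0; accept=S2; S0-0->S1; S0-1->S3; S1-0->S3; S1-1->S2; S2-0->S2; S2-1->S2; S3-0->S3; S3-1->S3

Walk along `01` while the input agrees: from S0 take `0` to S1, and so on. Any deviation drops to the rejecting sink S3. Once S2 is reached the prefix is confirmed and every continuation is accepted.
A 4-state machine:
        0   1  
>  S0   S1  S3 
   S1   S3  S2 
 * S2   S2  S2 
   S3   S3  S3 
(> = start, * = accepting)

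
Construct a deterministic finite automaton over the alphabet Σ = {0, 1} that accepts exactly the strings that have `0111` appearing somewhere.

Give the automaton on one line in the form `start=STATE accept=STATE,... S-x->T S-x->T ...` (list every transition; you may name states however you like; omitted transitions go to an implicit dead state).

States A..D record the length of the longest prefix of `0111` that matches the current input suffix. Reaching E means `0111` has been seen, and we stay there forever. Accept from E.
With 5 states:
       0  1 
>  A   B  A 
   B   B  C 
   C   B  D 
   D   B  E 
 * E   E  E 
(> = start, * = accepting)

start=A accept=E A-0->B A-1->A B-0->B B-1->C C-0->B C-1->D D-0->B D-1->E E-0->E E-1->E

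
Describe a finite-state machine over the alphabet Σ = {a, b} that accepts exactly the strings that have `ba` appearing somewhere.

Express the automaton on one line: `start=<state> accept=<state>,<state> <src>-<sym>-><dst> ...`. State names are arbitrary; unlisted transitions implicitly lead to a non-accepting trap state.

start=q0 accept=q2 q0-a->q0 q0-b->q1 q1-a->q2 q1-b->q1 q2-a->q2 q2-b->q2

States q0..q1 record the length of the longest prefix of `ba` that matches the current input suffix. Reaching q2 means `ba` has been seen, and we stay there forever. Accept from q2.
A 3-state machine:
        a   b  
>  q0   q0  q1 
   q1   q2  q1 
 * q2   q2  q2 
(> = start, * = accepting)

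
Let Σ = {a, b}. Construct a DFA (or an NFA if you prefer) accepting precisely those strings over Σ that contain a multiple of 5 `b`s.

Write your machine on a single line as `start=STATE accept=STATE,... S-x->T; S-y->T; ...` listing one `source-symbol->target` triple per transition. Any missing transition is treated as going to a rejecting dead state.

Keep the running count of `b`s modulo 5: each `b` advances along the cycle S0 → S1 → S2 → S3 → S4 → S0 while other symbols loop. Accept at S0.
        a   b  
>* S0   S0  S1 
   S1   S1  S2 
   S2   S2  S3 
   S3   S3  S4 
   S4   S4  S0 
(> = start, * = accepting)

start=S0; accept=S0; S0-a->S0; S0-b->S1; S1-a->S1; S1-b->S2; S2-a->S2; S2-b->S3; S3-a->S3; S3-b->S4; S4-a->S4; S4-b->S0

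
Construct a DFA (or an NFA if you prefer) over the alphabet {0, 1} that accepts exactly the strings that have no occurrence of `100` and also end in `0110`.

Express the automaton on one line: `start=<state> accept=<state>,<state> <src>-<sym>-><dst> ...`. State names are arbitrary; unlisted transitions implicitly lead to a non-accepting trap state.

Build one automaton per condition and run them in lockstep. The first has 4 states tracking partial matches of the forbidden pattern `100`; the second has 5 states tracking how much of the suffix `0110` has currently been matched. A product state is a pair (one from each), accepting exactly when both do.
          0    1  
>  s0     s1   s2 
   s1     s1   s3 
   s2     s4   s2 
   s3     s4   s5 
   s4     s6   s3 
   s5     s7   s2 
   s6     s6   s8 
 * s7     s6   s3 
   s8     s6   s9 
   s9    s10  s11 
   s10    s6   s8 
   s11    s6  s11 
(> = start, * = accepting)

start=s0 accept=s7 s0-0->s1 s0-1->s2 s1-0->s1 s1-1->s3 s2-0->s4 s2-1->s2 s3-0->s4 s3-1->s5 s4-0->s6 s4-1->s3 s5-0->s7 s5-1->s2 s6-0->s6 s6-1->s8 s7-0->s6 s7-1->s3 s8-0->s6 s8-1->s9 s9-0->s10 s9-1->s11 s10-0->s6 s10-1->s8 s11-0->s6 s11-1->s11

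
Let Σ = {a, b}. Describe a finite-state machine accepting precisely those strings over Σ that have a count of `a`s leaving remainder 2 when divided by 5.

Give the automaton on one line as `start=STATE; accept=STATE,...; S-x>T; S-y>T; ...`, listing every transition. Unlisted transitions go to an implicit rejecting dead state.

start=q0; accept=q2; q0-a>q1; q0-b>q0; q1-a>q2; q1-b>q1; q2-a>q3; q2-b>q2; q3-a>q4; q3-b>q3; q4-a>q0; q4-b>q4

Keep the running count of `a`s modulo 5: each `a` advances along the cycle q0 → q1 → q2 → q3 → q4 → q0 while other symbols loop. Accept at q2.
With 5 states:
        a   b  
>  q0   q1  q0 
   q1   q2  q1 
 * q2   q3  q2 
   q3   q4  q3 
   q4   q0  q4 
(> = start, * = accepting)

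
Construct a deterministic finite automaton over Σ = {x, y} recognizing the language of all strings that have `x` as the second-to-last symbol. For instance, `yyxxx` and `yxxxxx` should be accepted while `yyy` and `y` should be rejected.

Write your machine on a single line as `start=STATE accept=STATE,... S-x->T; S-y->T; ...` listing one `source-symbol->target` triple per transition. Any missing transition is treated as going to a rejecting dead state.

A DFA must remember the last 2 symbols (since which symbol is second-to-last isn't known until the input ends). Use one state per possible window of the last ≤2 symbols; accept from those whose window starts with `x`.
A 7-state machine:
        x   y  
>  q0   q1  q2 
   q1   q3  q4 
   q2   q5  q6 
 * q3   q3  q4 
 * q4   q5  q6 
   q5   q3  q4 
   q6   q5  q6 
(> = start, * = accepting)

start=q0; accept=q3,q4; q0-x->q1; q0-y->q2; q1-x->q3; q1-y->q4; q2-x->q5; q2-y->q6; q3-x->q3; q3-y->q4; q4-x->q5; q4-y->q6; q5-x->q3; q5-y->q4; q6-x->q5; q6-y->q6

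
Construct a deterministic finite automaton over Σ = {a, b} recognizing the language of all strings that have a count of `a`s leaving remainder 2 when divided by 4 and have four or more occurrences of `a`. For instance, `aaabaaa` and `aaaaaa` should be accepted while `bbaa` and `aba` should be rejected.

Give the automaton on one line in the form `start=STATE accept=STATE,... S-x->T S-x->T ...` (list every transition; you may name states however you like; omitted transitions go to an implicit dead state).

start=q0 accept=q6 q0-a->q1 q0-b->q0 q1-a->q2 q1-b->q1 q2-a->q3 q2-b->q2 q3-a->q4 q3-b->q3 q4-a->q5 q4-b->q4 q5-a->q6 q5-b->q5 q6-a->q3 q6-b->q6

Run two small machines in parallel and take their product. One (4 states) tracks the count of `a`s modulo 4; the other (6 states) tracks the count of `a`s, saturating at 5. Each combined state is a pair, one component from each; accept when both components accept. Minimizing collapses redundant product states.
With 7 states:
        a   b  
>  q0   q1  q0 
   q1   q2  q1 
   q2   q3  q2 
   q3   q4  q3 
   q4   q5  q4 
   q5   q6  q5 
 * q6   q3  q6 
(> = start, * = accepting)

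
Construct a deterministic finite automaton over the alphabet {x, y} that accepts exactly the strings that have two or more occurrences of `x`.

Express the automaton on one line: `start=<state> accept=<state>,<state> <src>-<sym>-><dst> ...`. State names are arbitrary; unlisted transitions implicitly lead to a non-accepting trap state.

Only the number of `x`s matters, and only up to 3. Make a chain s0 → s1 → s2 → s3 advanced by each `x` (with s3 absorbing); every other symbol self-loops. The accepting set is {s2, s3}.
        x   y  
>  s0   s1  s0 
   s1   s2  s1 
 * s2   s3  s2 
 * s3   s3  s3 
(> = start, * = accepting)

start=s0 accept=s2,s3 s0-x->s1 s0-y->s0 s1-x->s2 s1-y->s1 s2-x->s3 s2-y->s2 s3-x->s3 s3-y->s3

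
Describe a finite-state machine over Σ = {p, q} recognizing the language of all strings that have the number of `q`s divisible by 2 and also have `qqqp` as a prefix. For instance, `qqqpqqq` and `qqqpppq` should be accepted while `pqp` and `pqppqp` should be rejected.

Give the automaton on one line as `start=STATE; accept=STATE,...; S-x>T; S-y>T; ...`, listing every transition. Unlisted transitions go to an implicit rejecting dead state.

start=s0; accept=s7; s0-p>s1; s0-q>s2; s1-p>s1; s1-q>s3; s2-p>s3; s2-q>s4; s3-p>s3; s3-q>s1; s4-p>s1; s4-q>s5; s5-p>s6; s5-q>s1; s6-p>s6; s6-q>s7; s7-p>s7; s7-q>s6

Build one automaton per condition and run them in lockstep. One (2 states) tracks the count of `q`s modulo 2; the other (6 states) tracks whether the input so far still matches the prefix `qqqp`. Each combined state is a pair, one component from each; accept when both components accept.
        p   q  
>  s0   s1  s2 
   s1   s1  s3 
   s2   s3  s4 
   s3   s3  s1 
   s4   s1  s5 
   s5   s6  s1 
   s6   s6  s7 
 * s7   s7  s6 
(> = start, * = accepting)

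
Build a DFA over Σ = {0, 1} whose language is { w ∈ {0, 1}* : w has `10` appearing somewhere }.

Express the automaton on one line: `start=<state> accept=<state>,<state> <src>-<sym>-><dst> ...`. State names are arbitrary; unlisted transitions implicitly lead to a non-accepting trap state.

Track how much of `10` has been matched so far: state S0 is no progress, S2 is the absorbing accept state reached once `10` has occurred. Intermediate states record partial matches; on a mismatch, fall back to the longest reusable overlap.
3 states suffice.
        0   1  
>  S0   S0  S1 
   S1   S2  S1 
 * S2   S2  S2 
(> = start, * = accepting)

start=S0 accept=S2 S0-0->S0 S0-1->S1 S1-0->S2 S1-1->S1 S2-0->S2 S2-1->S2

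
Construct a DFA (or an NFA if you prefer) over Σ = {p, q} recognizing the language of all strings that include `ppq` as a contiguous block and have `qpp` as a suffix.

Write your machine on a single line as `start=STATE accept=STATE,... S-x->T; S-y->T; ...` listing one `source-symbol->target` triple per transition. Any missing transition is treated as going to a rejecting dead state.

Handle the two conditions separately and then intersect. One (4 states) tracks whether and how much of `ppq` has been seen; the other (4 states) tracks how much of the suffix `qpp` has currently been matched. Each combined state is a pair, one component from each; accept when both components accept. After merging equivalent states the machine shrinks.
        p   q  
>  s0   s1  s0 
   s1   s2  s0 
   s2   s2  s3 
   s3   s4  s3 
   s4   s5  s3 
 * s5   s2  s3 
(> = start, * = accepting)

start=s0; accept=s5; s0-p->s1; s0-q->s0; s1-p->s2; s1-q->s0; s2-p->s2; s2-q->s3; s3-p->s4; s3-q->s3; s4-p->s5; s4-q->s3; s5-p->s2; s5-q->s3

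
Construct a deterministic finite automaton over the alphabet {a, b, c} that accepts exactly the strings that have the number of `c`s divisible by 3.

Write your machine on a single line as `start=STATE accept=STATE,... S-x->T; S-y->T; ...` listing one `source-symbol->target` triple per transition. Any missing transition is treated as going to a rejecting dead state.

Keep the running count of `c`s modulo 3: each `c` advances along the cycle s0 → s1 → s2 → s0 while other symbols loop. Accept at s0.
With 3 states:
        a   b   c  
>* s0   s0  s0  s1 
   s1   s1  s1  s2 
   s2   s2  s2  s0 
(> = start, * = accepting)

start=s0; accept=s0; s0-a->s0; s0-b->s0; s0-c->s1; s1-a->s1; s1-b->s1; s1-c->s2; s2-a->s2; s2-b->s2; s2-c->s0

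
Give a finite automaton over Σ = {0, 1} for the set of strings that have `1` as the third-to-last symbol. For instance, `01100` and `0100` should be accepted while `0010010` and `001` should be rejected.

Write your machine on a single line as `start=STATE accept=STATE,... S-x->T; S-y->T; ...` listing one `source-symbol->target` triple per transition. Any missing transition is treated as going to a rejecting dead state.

start=S0; accept=S11,S12,S13,S14; S0-0->S1; S0-1->S2; S1-0->S3; S1-1->S4; S2-0->S5; S2-1->S6; S3-0->S7; S3-1->S8; S4-0->S9; S4-1->S10; S5-0->S11; S5-1->S12; S6-0->S13; S6-1->S14; S7-0->S7; S7-1->S8; S8-0->S9; S8-1->S10; S9-0->S11; S9-1->S12; S10-0->S13; S10-1->S14; S11-0->S7; S11-1->S8; S12-0->S9; S12-1->S10; S13-0->S11; S13-1->S12; S14-0->S13; S14-1->S14

A DFA must remember the last 3 symbols (since which symbol is third-to-last isn't known until the input ends). Use one state per possible window of the last ≤3 symbols; accept from those whose window starts with `1`.
With 15 states:
          0    1  
>  S0     S1   S2 
   S1     S3   S4 
   S2     S5   S6 
   S3     S7   S8 
   S4     S9  S10 
   S5    S11  S12 
   S6    S13  S14 
   S7     S7   S8 
   S8     S9  S10 
   S9    S11  S12 
   S10   S13  S14 
 * S11    S7   S8 
 * S12    S9  S10 
 * S13   S11  S12 
 * S14   S13  S14 
(> = start, * = accepting)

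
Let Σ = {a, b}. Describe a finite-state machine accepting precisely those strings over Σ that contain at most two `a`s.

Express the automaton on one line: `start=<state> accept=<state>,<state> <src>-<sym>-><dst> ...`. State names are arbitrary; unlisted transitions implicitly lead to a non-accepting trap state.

start=q0 accept=q0,q1,q2 q0-a->q1 q0-b->q0 q1-a->q2 q1-b->q1 q2-a->q3 q2-b->q2 q3-a->q3 q3-b->q3

Only the number of `a`s matters, and only up to 3. Make a chain q0 → q1 → q2 → q3 advanced by each `a` (with q3 absorbing); every other symbol self-loops. The accepting set is {q0, q1, q2}.
A 4-state machine:
        a   b  
>* q0   q1  q0 
 * q1   q2  q1 
 * q2   q3  q2 
   q3   q3  q3 
(> = start, * = accepting)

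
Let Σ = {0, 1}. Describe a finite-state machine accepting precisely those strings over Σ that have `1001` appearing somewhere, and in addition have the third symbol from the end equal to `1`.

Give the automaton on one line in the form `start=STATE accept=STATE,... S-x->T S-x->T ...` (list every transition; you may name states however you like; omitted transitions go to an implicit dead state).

start=s0 accept=s7,s8,s9,s10 s0-0->s0 s0-1->s1 s1-0->s2 s1-1->s1 s2-0->s3 s2-1->s1 s3-0->s0 s3-1->s4 s4-0->s5 s4-1->s6 s5-0->s7 s5-1->s8 s6-0->s9 s6-1->s10 s7-0->s11 s7-1->s4 s8-0->s5 s8-1->s6 s9-0->s7 s9-1->s8 s10-0->s9 s10-1->s10 s11-0->s11 s11-1->s4

Build one automaton per condition and run them in lockstep. The first has 5 states tracking whether and how much of `1001` has been seen; the second has 15 states tracking the last 3 symbols read. A product state is a pair (one from each), accepting exactly when both do. Minimizing collapses redundant product states.
A 12-state machine:
          0    1  
>  s0     s0   s1 
   s1     s2   s1 
   s2     s3   s1 
   s3     s0   s4 
   s4     s5   s6 
   s5     s7   s8 
   s6     s9  s10 
 * s7    s11   s4 
 * s8     s5   s6 
 * s9     s7   s8 
 * s10    s9  s10 
   s11   s11   s4 
(> = start, * = accepting)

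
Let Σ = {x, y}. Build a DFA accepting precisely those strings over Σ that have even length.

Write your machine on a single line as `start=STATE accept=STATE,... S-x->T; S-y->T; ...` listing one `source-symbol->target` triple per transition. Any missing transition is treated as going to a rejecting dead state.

Count input length modulo 2: every symbol advances one step around the cycle A → B → A. Accept at A.
With 2 states:
       x  y 
>* A   B  B 
   B   A  A 
(> = start, * = accepting)

start=A; accept=A; A-x->B; A-y->B; B-x->A; B-y->A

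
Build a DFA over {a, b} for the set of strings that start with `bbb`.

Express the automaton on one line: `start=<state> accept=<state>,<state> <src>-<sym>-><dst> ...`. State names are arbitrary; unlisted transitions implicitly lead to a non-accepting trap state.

Check the first 3 symbols one by one: q0 through q2 record how many have matched `bbb` so far; any wrong symbol goes to the dead state q4. After all 3 match we enter the accepting sink q3.
        a   b  
>  q0   q4  q1 
   q1   q4  q2 
   q2   q4  q3 
 * q3   q3  q3 
   q4   q4  q4 
(> = start, * = accepting)

start=q0 accept=q3 q0-a->q4 q0-b->q1 q1-a->q4 q1-b->q2 q2-a->q4 q2-b->q3 q3-a->q3 q3-b->q3 q4-a->q4 q4-b->q4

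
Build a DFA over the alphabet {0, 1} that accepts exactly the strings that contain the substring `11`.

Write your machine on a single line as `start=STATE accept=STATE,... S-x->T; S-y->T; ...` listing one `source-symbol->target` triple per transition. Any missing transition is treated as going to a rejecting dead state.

States q0..q1 record the length of the longest prefix of `11` that matches the current input suffix. Reaching q2 means `11` has been seen, and we stay there forever. Accept from q2.
3 states suffice.
        0   1  
>  q0   q0  q1 
   q1   q0  q2 
 * q2   q2  q2 
(> = start, * = accepting)

start=q0; accept=q2; q0-0->q0; q0-1->q1; q1-0->q0; q1-1->q2; q2-0->q2; q2-1->q2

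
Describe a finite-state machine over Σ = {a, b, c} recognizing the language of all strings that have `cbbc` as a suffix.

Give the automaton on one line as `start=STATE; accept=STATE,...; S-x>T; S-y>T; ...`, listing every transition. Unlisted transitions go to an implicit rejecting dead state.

Remember how much of `cbbc` the current input suffix matches. State S0 means no match yet; S1 means the last symbol is `c`; S2 means the last 2 symbols are `cb`; S3 means the last 3 symbols are `cbb`; S4 means the last 4 symbols are `cbbc`. Only S4 accepts. On a mismatch, fall back to the longest proper suffix that is still a prefix of `cbbc`.
With 5 states:
        a   b   c  
>  S0   S0  S0  S1 
   S1   S0  S2  S1 
   S2   S0  S3  S1 
   S3   S0  S0  S4 
 * S4   S0  S2  S1 
(> = start, * = accepting)

start=S0; accept=S4; S0-a>S0; S0-b>S0; S0-c>S1; S1-a>S0; S1-b>S2; S1-c>S1; S2-a>S0; S2-b>S3; S2-c>S1; S3-a>S0; S3-b>S0; S3-c>S4; S4-a>S0; S4-b>S2; S4-c>S1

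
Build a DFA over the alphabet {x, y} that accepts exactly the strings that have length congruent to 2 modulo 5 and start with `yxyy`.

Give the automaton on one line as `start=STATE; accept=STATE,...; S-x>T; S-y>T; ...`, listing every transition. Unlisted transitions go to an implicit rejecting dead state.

start=S0; accept=S8; S0-x>S1; S0-y>S2; S1-x>S1; S1-y>S1; S2-x>S3; S2-y>S1; S3-x>S1; S3-y>S4; S4-x>S1; S4-y>S5; S5-x>S6; S5-y>S6; S6-x>S7; S6-y>S7; S7-x>S8; S7-y>S8; S8-x>S9; S8-y>S9; S9-x>S5; S9-y>S5

Run two small machines in parallel and take their product. One (5 states) tracks the input length modulo 5; the other (6 states) tracks whether the input so far still matches the prefix `yxyy`. Each combined state is a pair, one component from each; accept when both components accept. Minimizing collapses redundant product states.
10 states suffice.
        x   y  
>  S0   S1  S2 
   S1   S1  S1 
   S2   S3  S1 
   S3   S1  S4 
   S4   S1  S5 
   S5   S6  S6 
   S6   S7  S7 
   S7   S8  S8 
 * S8   S9  S9 
   S9   S5  S5 
(> = start, * = accepting)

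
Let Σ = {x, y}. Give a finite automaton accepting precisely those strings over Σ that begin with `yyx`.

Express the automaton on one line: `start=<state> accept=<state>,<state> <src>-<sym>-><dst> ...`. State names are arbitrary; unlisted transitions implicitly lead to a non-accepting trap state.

start=q0 accept=q3 q0-x->q4 q0-y->q1 q1-x->q4 q1-y->q2 q2-x->q3 q2-y->q4 q3-x->q3 q3-y->q3 q4-x->q4 q4-y->q4

Walk along `yyx` while the input agrees: from q0 take `y` to q1, and so on. Any deviation drops to the rejecting sink q4. Once q3 is reached the prefix is confirmed and every continuation is accepted.
5 states suffice.
        x   y  
>  q0   q4  q1 
   q1   q4  q2 
   q2   q3  q4 
 * q3   q3  q3 
   q4   q4  q4 
(> = start, * = accepting)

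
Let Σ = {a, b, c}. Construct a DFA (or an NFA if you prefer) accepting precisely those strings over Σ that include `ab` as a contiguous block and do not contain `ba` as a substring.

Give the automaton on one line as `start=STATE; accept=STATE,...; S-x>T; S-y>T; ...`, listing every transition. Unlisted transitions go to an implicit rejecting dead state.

Build one automaton per condition and run them in lockstep. The first has 3 states tracking whether and how much of `ab` has been seen; the second has 3 states tracking partial matches of the forbidden pattern `ba`. A product state is a pair (one from each), accepting exactly when both do. After merging equivalent states the machine shrinks.
        a   b   c  
>  S0   S1  S2  S0 
   S1   S1  S3  S0 
   S2   S4  S2  S0 
 * S3   S4  S3  S5 
   S4   S4  S4  S4 
 * S5   S5  S3  S5 
(> = start, * = accepting)

start=S0; accept=S3,S5; S0-a>S1; S0-b>S2; S0-c>S0; S1-a>S1; S1-b>S3; S1-c>S0; S2-a>S4; S2-b>S2; S2-c>S0; S3-a>S4; S3-b>S3; S3-c>S5; S4-a>S4; S4-b>S4; S4-c>S4; S5-a>S5; S5-b>S3; S5-c>S5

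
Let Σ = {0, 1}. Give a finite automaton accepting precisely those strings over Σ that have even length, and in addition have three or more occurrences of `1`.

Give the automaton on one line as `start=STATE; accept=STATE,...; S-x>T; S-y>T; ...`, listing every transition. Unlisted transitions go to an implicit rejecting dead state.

start=q0; accept=q7; q0-0>q1; q0-1>q2; q1-0>q0; q1-1>q3; q2-0>q3; q2-1>q4; q3-0>q2; q3-1>q5; q4-0>q5; q4-1>q6; q5-0>q4; q5-1>q7; q6-0>q7; q6-1>q7; q7-0>q6; q7-1>q6

Handle the two conditions separately and then intersect. The first has 2 states tracking the input length modulo 2; the second has 5 states tracking the count of `1`s, saturating at 4. A product state is a pair (one from each), accepting exactly when both do. After merging equivalent states the machine shrinks.
An 8-state machine:
        0   1  
>  q0   q1  q2 
   q1   q0  q3 
   q2   q3  q4 
   q3   q2  q5 
   q4   q5  q6 
   q5   q4  q7 
   q6   q7  q7 
 * q7   q6  q6 
(> = start, * = accepting)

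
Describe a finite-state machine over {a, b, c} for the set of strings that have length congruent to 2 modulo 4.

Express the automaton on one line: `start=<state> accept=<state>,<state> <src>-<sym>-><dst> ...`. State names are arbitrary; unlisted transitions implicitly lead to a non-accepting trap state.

start=s0 accept=s2 s0-a->s1 s0-b->s1 s0-c->s1 s1-a->s2 s1-b->s2 s1-c->s2 s2-a->s3 s2-b->s3 s2-c->s3 s3-a->s0 s3-b->s0 s3-c->s0

Count input length modulo 4: every symbol advances one step around the cycle s0 → s1 → s2 → s3 → s0. Accept at s2.
A 4-state machine:
        a   b   c  
>  s0   s1  s1  s1 
   s1   s2  s2  s2 
 * s2   s3  s3  s3 
   s3   s0  s0  s0 
(> = start, * = accepting)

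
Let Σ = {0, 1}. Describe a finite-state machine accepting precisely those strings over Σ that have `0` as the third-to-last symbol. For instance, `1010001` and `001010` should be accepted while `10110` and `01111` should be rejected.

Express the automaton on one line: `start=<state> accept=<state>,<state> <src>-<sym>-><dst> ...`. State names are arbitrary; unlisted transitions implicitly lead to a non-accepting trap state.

Because acceptance depends on a position counted from the end, the machine has to buffer the most recent 3 symbols. Make each state the string of the last up-to-3 symbols read; on input `x` shift the window left and append `x`. Accept when the buffered window has length 3 and begins with `0`.
       0  1 
>  A   B  C 
   B   D  E 
   C   F  G 
   D   H  I 
   E   J  K 
   F   L  M 
   G   N  O 
 * H   H  I 
 * I   J  K 
 * J   L  M 
 * K   N  O 
   L   H  I 
   M   J  K 
   N   L  M 
   O   N  O 
(> = start, * = accepting)

start=A accept=H,I,J,K A-0->B A-1->C B-0->D B-1->E C-0->F C-1->G D-0->H D-1->I E-0->J E-1->K F-0->L F-1->M G-0->N G-1->O H-0->H H-1->I I-0->J I-1->K J-0->L J-1->M K-0->N K-1->O L-0->H L-1->I M-0->J M-1->K N-0->L N-1->M O-0->N O-1->O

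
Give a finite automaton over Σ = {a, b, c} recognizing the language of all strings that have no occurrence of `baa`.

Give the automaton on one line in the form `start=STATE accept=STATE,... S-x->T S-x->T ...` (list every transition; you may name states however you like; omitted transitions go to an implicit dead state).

start=q0 accept=q0,q1,q2 q0-a->q0 q0-b->q1 q0-c->q0 q1-a->q2 q1-b->q1 q1-c->q0 q2-a->q3 q2-b->q1 q2-c->q0 q3-a->q3 q3-b->q3 q3-c->q3

This is the complement of 'contains `baa`'. Use the same substring-matching states — q0 through q3 holding how much of `baa` has just been matched — but flip the accepting set: everything except the trap q3 accepts.
        a   b   c  
>* q0   q0  q1  q0 
 * q1   q2  q1  q0 
 * q2   q3  q1  q0 
   q3   q3  q3  q3 
(> = start, * = accepting)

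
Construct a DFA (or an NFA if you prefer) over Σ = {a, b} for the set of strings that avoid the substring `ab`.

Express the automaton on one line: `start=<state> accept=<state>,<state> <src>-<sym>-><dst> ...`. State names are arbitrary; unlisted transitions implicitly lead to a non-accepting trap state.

Track partial matches of the forbidden pattern `ab`. State q2 is a dead state reached once `ab` has occurred; every other state accepts. q0 means no part of `ab` is currently matched.
A 3-state machine:
        a   b  
>* q0   q1  q0 
 * q1   q1  q2 
   q2   q2  q2 
(> = start, * = accepting)

start=q0 accept=q0,q1 q0-a->q1 q0-b->q0 q1-a->q1 q1-b->q2 q2-a->q2 q2-b->q2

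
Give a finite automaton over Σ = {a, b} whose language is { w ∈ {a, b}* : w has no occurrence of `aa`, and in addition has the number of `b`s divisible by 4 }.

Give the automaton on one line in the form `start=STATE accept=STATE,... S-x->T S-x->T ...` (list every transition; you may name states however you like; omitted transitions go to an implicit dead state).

start=q0 accept=q0,q1 q0-a->q1 q0-b->q2 q1-a->q3 q1-b->q2 q2-a->q4 q2-b->q5 q3-a->q3 q3-b->q6 q4-a->q6 q4-b->q5 q5-a->q7 q5-b->q8 q6-a->q6 q6-b->q9 q7-a->q9 q7-b->q8 q8-a->q10 q8-b->q0 q9-a->q9 q9-b->q11 q10-a->q11 q10-b->q0 q11-a->q11 q11-b->q3

Run two small machines in parallel and take their product. The first has 3 states tracking partial matches of the forbidden pattern `aa`; the second has 4 states tracking the count of `b`s modulo 4. A product state is a pair (one from each), accepting exactly when both do.
With 12 states:
          a    b  
>* q0     q1   q2 
 * q1     q3   q2 
   q2     q4   q5 
   q3     q3   q6 
   q4     q6   q5 
   q5     q7   q8 
   q6     q6   q9 
   q7     q9   q8 
   q8    q10   q0 
   q9     q9  q11 
   q10   q11   q0 
   q11   q11   q3 
(> = start, * = accepting)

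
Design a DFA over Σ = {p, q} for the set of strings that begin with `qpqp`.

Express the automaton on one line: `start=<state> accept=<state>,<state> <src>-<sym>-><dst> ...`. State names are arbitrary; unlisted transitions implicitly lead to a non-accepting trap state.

start=A accept=E A-p->F A-q->B B-p->C B-q->F C-p->F C-q->D D-p->E D-q->F E-p->E E-q->E F-p->F F-q->F

Walk along `qpqp` while the input agrees: from A take `q` to B, and so on. Any deviation drops to the rejecting sink F. Once E is reached the prefix is confirmed and every continuation is accepted.
With 6 states:
       p  q 
>  A   F  B 
   B   C  F 
   C   F  D 
   D   E  F 
 * E   E  E 
   F   F  F 
(> = start, * = accepting)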